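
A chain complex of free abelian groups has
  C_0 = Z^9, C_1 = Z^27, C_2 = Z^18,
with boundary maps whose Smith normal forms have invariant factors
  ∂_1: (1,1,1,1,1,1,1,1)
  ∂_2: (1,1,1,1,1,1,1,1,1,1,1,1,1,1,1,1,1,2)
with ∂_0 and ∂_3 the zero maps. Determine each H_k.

H_0: b_0 = 9 − 0 − 8 = 1; torsion from ∂_1 factors > 1: none. So H_0 ≅ Z.
H_1: b_1 = 27 − 8 − 18 = 1; torsion from ∂_2 factors > 1: [2]. So H_1 ≅ Z ⊕ Z/2Z.
H_2: b_2 = 18 − 18 − 0 = 0; torsion from ∂_3 factors > 1: none. So H_2 ≅ 0.

H_0 ≅ Z,  H_1 ≅ Z ⊕ Z/2Z,  H_2 = 0.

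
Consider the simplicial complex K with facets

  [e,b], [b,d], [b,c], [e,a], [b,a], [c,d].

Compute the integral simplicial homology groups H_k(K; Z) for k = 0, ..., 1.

H_0 ≅ Z,  H_1 ≅ Z^2.

K has 5 vertices, 6 edges.
rank ∂_0 = 0, rank ∂_1 = 4 ⇒ b_0 = 5 − 0 − 4 = 1; all invariant factors of ∂_1 are 1 so no torsion. So H_0 = Z.
rank ∂_1 = 4, rank ∂_2 = 0 ⇒ b_1 = 6 − 4 − 0 = 2. So H_1 = Z^2.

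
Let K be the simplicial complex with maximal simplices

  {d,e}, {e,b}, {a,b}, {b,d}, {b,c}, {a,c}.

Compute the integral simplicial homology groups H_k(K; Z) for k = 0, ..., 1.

Order the vertices as a < b < c < d < e. Listing each simplex with vertices in this order, K has dimension 1 with simplices:

  0-simplices (5): a, b, c, d, e
  1-simplices (6): ab, ac, bc, bd, be, de

giving chain groups C_0 ≅ Z^5, C_1 ≅ Z^6.

∂_1: C_1 → C_0 is given by ∂[p,q] = [q] − [p].
This gives a 5×6 integer matrix of rank 4; reducing to Smith normal form yields diagonal entries (1,1,1,1).

From H_k ≅ ker(∂_k) / im(∂_{k+1}) we obtain:

  H_0: rank C_0 − rank ∂_1 = 5 − 4 = 1, and the invariant factors of ∂_1 are all 1, so H_0 ≅ Z.
  H_1: rank ker ∂_1 − rank ∂_2 = (6 − 4) − 0 = 2, and there is no ∂_2, so H_1 ≅ Z^2.

H_0 ≅ Z,  H_1 ≅ Z^2.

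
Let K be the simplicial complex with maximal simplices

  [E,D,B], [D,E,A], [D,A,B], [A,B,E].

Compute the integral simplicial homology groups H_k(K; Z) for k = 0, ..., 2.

Take the total order A < B < D < E on the vertex set. Then K (dimension 2) consists of the simplices:

  0-simplices (4): A, B, D, E
  1-simplices (6): AB, AD, AE, BD, BE, DE
  2-simplices (4): ABD, ABE, ADE, BDE

Hence C_0 ≅ Z^4, C_1 ≅ Z^6, C_2 ≅ Z^4.

∂_1: C_1 → C_0 maps an edge to its endpoints' difference, ∂[p,q] = q − p.
The 4×6 boundary matrix has rank 3 and Smith normal form diag(1,1,1).

∂_2: C_2 → C_1 sends each 2-simplex [p,q,r] to [q,r] − [p,r] + [p,q]. For instance
  ∂BDE = DE − BE + BD,
  ∂ABE = BE − AE + AB.
This gives a 6×4 integer matrix of rank 3; reducing to Smith normal form yields diagonal entries (1,1,1).

From H_k ≅ ker(∂_k) / im(∂_{k+1}) we obtain:

  H_0: rank C_0 − rank ∂_1 = 4 − 3 = 1, and the invariant factors of ∂_1 are all 1, so H_0 = Z.
  H_1: rank ker ∂_1 − rank ∂_2 = (6 − 3) − 3 = 0, and the invariant factors of ∂_2 are all 1, so H_1 = 0.
  H_2: rank ker ∂_2 − rank ∂_3 = (4 − 3) − 0 = 1, and there is no ∂_3, so H_2 = Z.

H_0 = Z,  H_1 = 0,  H_2 = Z.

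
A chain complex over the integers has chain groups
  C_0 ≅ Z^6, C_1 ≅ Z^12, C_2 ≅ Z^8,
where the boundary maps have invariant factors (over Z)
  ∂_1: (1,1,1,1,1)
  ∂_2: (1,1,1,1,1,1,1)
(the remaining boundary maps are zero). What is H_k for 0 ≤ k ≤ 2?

H_0 ≅ Z,  H_1 = 0,  H_2 ≅ Z.

H_0: b_0 = 6 − 0 − 5 = 1; torsion from ∂_1 factors > 1: none. So H_0 ≅ Z.
H_1: b_1 = 12 − 5 − 7 = 0; torsion from ∂_2 factors > 1: none. So H_1 ≅ 0.
H_2: b_2 = 8 − 7 − 0 = 1; torsion from ∂_3 factors > 1: none. So H_2 ≅ Z.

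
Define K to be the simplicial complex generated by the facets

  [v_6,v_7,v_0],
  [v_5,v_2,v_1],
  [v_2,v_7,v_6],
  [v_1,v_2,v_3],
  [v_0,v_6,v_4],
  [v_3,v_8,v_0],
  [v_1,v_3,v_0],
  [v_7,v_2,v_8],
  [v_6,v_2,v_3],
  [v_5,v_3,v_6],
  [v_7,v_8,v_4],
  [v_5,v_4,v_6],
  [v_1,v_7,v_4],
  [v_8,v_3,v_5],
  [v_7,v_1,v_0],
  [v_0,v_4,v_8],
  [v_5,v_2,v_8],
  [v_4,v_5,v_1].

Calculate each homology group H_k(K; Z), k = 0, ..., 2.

We work with the vertex ordering v_0 < v_1 < v_2 < v_3 < v_4 < v_5 < v_6 < v_7 < v_8. The simplices of K, each written with vertices in increasing order, are:

  0-simplices (9): [v_0], [v_1], [v_2], [v_3], [v_4], [v_5], [v_6], [v_7], [v_8]
  1-simplices (27): (27 of them)
  2-simplices (18): (18 of them)

giving chain groups C_0 ≅ Z^9, C_1 ≅ Z^27, C_2 ≅ Z^18.

∂_1: C_1 → C_0 is given by ∂[p,q] = [q] − [p]. For instance
  ∂[v_3,v_6] = [v_6] − [v_3].
As a 9×27 matrix over Z this has rank 8, with invariant factors (1,1,1,1,1,1,1,1).

∂_2: C_2 → C_1 maps a triangle to the signed sum of its edges. For instance
  ∂[v_1,v_4,v_5] = [v_4,v_5] − [v_1,v_5] + [v_1,v_4],
  ∂[v_1,v_4,v_7] = [v_4,v_7] − [v_1,v_7] + [v_1,v_4].
This gives a 27×18 integer matrix of rank 18; reducing to Smith normal form yields diagonal entries (1,1,1,1,1,1,1,1,1,1,1,1,1,1,1,1,1,2).

Computing H_k = (kernel of ∂_k) / (image of ∂_{k+1}):

  H_0: rank C_0 − rank ∂_1 = 9 − 8 = 1, and the invariant factors of ∂_1 are all 1, so H_0 ≅ Z.
  H_1: rank ker ∂_1 − rank ∂_2 = (27 − 8) − 18 = 1, and ∂_2 has invariant factor 2 > 1, so H_1 ≅ Z ⊕ Z/2.
  H_2: rank ker ∂_2 − rank ∂_3 = (18 − 18) − 0 = 0, and there is no ∂_3, so H_2 ≅ 0.

(K is a triangulation of the Klein bottle.)

H_0 ≅ Z,  H_1 ≅ Z ⊕ Z/2,  H_2 = 0.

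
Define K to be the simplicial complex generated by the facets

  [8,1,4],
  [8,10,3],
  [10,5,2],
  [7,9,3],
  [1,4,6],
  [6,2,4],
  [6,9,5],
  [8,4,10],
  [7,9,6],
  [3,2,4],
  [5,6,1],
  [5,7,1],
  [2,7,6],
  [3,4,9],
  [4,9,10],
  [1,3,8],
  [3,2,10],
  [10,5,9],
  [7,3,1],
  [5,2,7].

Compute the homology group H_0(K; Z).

H_0 ≅ Z.

We work with the vertex ordering 1 < 2 < 3 < 4 < 5 < 6 < 7 < 8 < 9 < 10. The simplices of K, each written with vertices in increasing order, are:

  0-simplices (10): [1], [2], [3], [4], [5], [6], [7], [8], [9], [10]
  1-simplices (30): (30 of them)
  2-simplices (20): (20 of them)

Hence C_0 ≅ Z^10, C_1 ≅ Z^30, C_2 ≅ Z^20.

Boundary ∂_1: C_1 → C_0 sends each edge [p,q] (with p < q) to q − p. For instance
  ∂[3,4] = [4] − [3].
The resulting 10×30 matrix has rank 9, and its Smith normal form has invariant factors (1,1,1,1,1,1,1,1,1).

Boundary ∂_2: C_2 → C_1 acts by ∂[p,q,r] = [q,r] − [p,r] + [p,q]. For instance
  ∂[6,7,9] = [7,9] − [6,9] + [6,7],
  ∂[1,3,7] = [3,7] − [1,7] + [1,3].
The 30×20 boundary matrix has rank 20 and Smith normal form diag(1,1,1,1,1,1,1,1,1,1,1,1,1,1,1,1,1,1,1,2).

Computing H_k = (kernel of ∂_k) / (image of ∂_{k+1}):

  H_0: rank C_0 − rank ∂_1 = 10 − 9 = 1, and the invariant factors of ∂_1 are all 1, so H_0 ≅ Z.

(K is a triangulation of the Klein bottle.)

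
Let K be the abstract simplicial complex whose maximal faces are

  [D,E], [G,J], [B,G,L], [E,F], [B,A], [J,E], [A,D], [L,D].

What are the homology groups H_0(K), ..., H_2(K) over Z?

H_0 = Z,  H_1 = Z^2,  H_2 = 0.

Order the vertices as A < B < D < E < F < G < J < L. Listing each simplex with vertices in this order, K has dimension 2 with simplices:

  0-simplices (8): A, B, D, E, F, G, J, L
  1-simplices (10): AB, AD, BG, BL, DE, DL, EF, EJ, GJ, GL
  2-simplices (1): BGL

giving chain groups C_0 ≅ Z^8, C_1 ≅ Z^10, C_2 ≅ Z^1.

∂_1: C_1 → C_0 maps an edge to its endpoints' difference, ∂[p,q] = q − p. For instance
  ∂BG = G − B.
The resulting 8×10 matrix has rank 7, and its Smith normal form has invariant factors (1,1,1,1,1,1,1).

Boundary ∂_2: C_2 → C_1 maps a triangle to the signed sum of its edges. For instance
  ∂BGL = GL − BL + BG.
As a 10×1 matrix over Z this has rank 1, with invariant factors (1).

Now H_k = ker ∂_k / im ∂_{k+1}, so:

  H_0: rank C_0 − rank ∂_1 = 8 − 7 = 1, and the invariant factors of ∂_1 are all 1, so H_0 = Z.
  H_1: rank ker ∂_1 − rank ∂_2 = (10 − 7) − 1 = 2, and the invariant factors of ∂_2 are all 1, so H_1 = Z^2.
  H_2: rank ker ∂_2 − rank ∂_3 = (1 − 1) − 0 = 0, and there is no ∂_3, so H_2 = 0.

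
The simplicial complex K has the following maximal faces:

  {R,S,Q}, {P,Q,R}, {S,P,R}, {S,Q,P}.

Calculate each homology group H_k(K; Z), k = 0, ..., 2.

H_0 = Z,  H_1 = 0,  H_2 = Z.

We work with the vertex ordering P < Q < R < S. The simplices of K, each written with vertices in increasing order, are:

  0-simplices (4): P, Q, R, S
  1-simplices (6): PQ, PR, PS, QR, QS, RS
  2-simplices (4): PQR, PQS, PRS, QRS

Hence C_0 ≅ Z^4, C_1 ≅ Z^6, C_2 ≅ Z^4.

Boundary ∂_1: C_1 → C_0 maps an edge to its endpoints' difference, ∂[p,q] = q − p. For instance
  ∂PQ = Q − P.
The resulting 4×6 matrix has rank 3, and its Smith normal form has invariant factors (1,1,1).

The boundary map ∂_2: C_2 → C_1 maps a triangle to the signed sum of its edges. For instance
  ∂PQS = QS − PS + PQ,
  ∂QRS = RS − QS + QR.
As a 6×4 matrix over Z this has rank 3, with invariant factors (1,1,1).

Now H_k = ker ∂_k / im ∂_{k+1}, so:

  H_0: rank C_0 − rank ∂_1 = 4 − 3 = 1, and the invariant factors of ∂_1 are all 1, so H_0 ≅ Z.
  H_1: rank ker ∂_1 − rank ∂_2 = (6 − 3) − 3 = 0, and the invariant factors of ∂_2 are all 1, so H_1 ≅ 0.
  H_2: rank ker ∂_2 − rank ∂_3 = (4 − 3) − 0 = 1, and there is no ∂_3, so H_2 ≅ Z.

As a check, the Euler characteristic is 4 − 6 + 4 = 2, which agrees with 1 − 0 + 1 = 2.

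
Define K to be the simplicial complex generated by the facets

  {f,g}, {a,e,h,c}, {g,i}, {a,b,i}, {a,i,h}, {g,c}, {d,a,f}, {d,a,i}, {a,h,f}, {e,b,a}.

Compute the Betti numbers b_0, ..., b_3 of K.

Take the total order a < b < c < d < e < f < g < h < i on the vertex set. Then K (dimension 3) consists of the simplices:

  0-simplices (9): a, b, c, d, e, f, g, h, i
  1-simplices (19): ab, ac, ad, ae, af, ah, ai, be, bi, ce, cg, ch, df, di, eh, fg, fh, gi, hi
  2-simplices (10): abe, abi, ace, ach, adf, adi, aeh, afh, ahi, ceh
  3-simplices (1): aceh

giving chain groups C_0 ≅ Z^9, C_1 ≅ Z^19, C_2 ≅ Z^10, C_3 ≅ Z^1.

Boundary ∂_1: C_1 → C_0 sends each edge [p,q] (with p < q) to q − p. For instance
  ∂ac = c − a.
This gives a 9×19 integer matrix of rank 8; reducing to Smith normal form yields diagonal entries (1,1,1,1,1,1,1,1).

Boundary ∂_2: C_2 → C_1 acts by ∂[p,q,r] = [q,r] − [p,r] + [p,q]. For instance
  ∂adf = df − af + ad,
  ∂adi = di − ai + ad.
The resulting 19×10 matrix has rank 9, and its Smith normal form has invariant factors (1,1,1,1,1,1,1,1,1).

∂_3: C_3 → C_2 sends each 3-simplex σ to the alternating sum Σ_i (−1)^i (σ with its i-th vertex removed). For instance
  ∂aceh = ceh − aeh + ach − ace.
As a 10×1 matrix over Z this has rank 1, with invariant factors (1).

Now H_k = ker ∂_k / im ∂_{k+1}, so:

  H_0: rank C_0 − rank ∂_1 = 9 − 8 = 1, and the invariant factors of ∂_1 are all 1, so H_0 = Z.
  H_1: rank ker ∂_1 − rank ∂_2 = (19 − 8) − 9 = 2, and the invariant factors of ∂_2 are all 1, so H_1 = Z^2.
  H_2: rank ker ∂_2 − rank ∂_3 = (10 − 9) − 1 = 0, and the invariant factors of ∂_3 are all 1, so H_2 = 0.
  H_3: rank ker ∂_3 − rank ∂_4 = (1 − 1) − 0 = 0, and there is no ∂_4, so H_3 = 0.

Hence the Betti numbers are b_0 = 1, b_1 = 2, b_2 = 0, b_3 = 0.

b_0 = 1, b_1 = 2, b_2 = 0, b_3 = 0.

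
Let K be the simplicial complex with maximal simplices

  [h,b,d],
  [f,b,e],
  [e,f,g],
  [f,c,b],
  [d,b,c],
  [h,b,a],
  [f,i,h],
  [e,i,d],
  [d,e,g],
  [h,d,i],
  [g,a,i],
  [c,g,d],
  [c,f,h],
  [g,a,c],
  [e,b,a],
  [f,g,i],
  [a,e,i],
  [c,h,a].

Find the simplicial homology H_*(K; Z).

We work with the vertex ordering a < b < c < d < e < f < g < h < i. The simplices of K, each written with vertices in increasing order, are:

  0-simplices (9): a, b, c, d, e, f, g, h, i
  1-simplices (27): ab, ac, ae, ag, ah, ai, bc, bd, be, bf, bh, cd, cf, cg, ch, de, dg, dh, di, ef, eg, ei, fg, fh, fi, gi, hi
  2-simplices (18): abe, abh, acg, ach, aei, agi, bcd, bcf, bdh, bef, cdg, cfh, deg, dei, dhi, efg, fgi, fhi

giving chain groups C_0 ≅ Z^9, C_1 ≅ Z^27, C_2 ≅ Z^18.

The boundary map ∂_1: C_1 → C_0 maps an edge to its endpoints' difference, ∂[p,q] = q − p. For instance
  ∂ei = i − e.
This gives a 9×27 integer matrix of rank 8; reducing to Smith normal form yields diagonal entries (1,1,1,1,1,1,1,1).

The boundary map ∂_2: C_2 → C_1 acts by ∂[p,q,r] = [q,r] − [p,r] + [p,q]. For instance
  ∂cfh = fh − ch + cf,
  ∂fgi = gi − fi + fg.
This gives a 27×18 integer matrix of rank 18; reducing to Smith normal form yields diagonal entries (1,1,1,1,1,1,1,1,1,1,1,1,1,1,1,1,1,2).

Computing H_k = (kernel of ∂_k) / (image of ∂_{k+1}):

  H_0: rank C_0 − rank ∂_1 = 9 − 8 = 1, and the invariant factors of ∂_1 are all 1, so H_0 = Z.
  H_1: rank ker ∂_1 − rank ∂_2 = (27 − 8) − 18 = 1, and ∂_2 has invariant factor 2 > 1, so H_1 = Z ⊕ Z/2.
  H_2: rank ker ∂_2 − rank ∂_3 = (18 − 18) − 0 = 0, and there is no ∂_3, so H_2 = 0.

As a check, the Euler characteristic is 9 − 27 + 18 = 0, which agrees with 1 − 1 + 0 = 0.
(K is a triangulation of the Klein bottle.)

H_0 = Z,  H_1 = Z ⊕ Z/2,  H_2 = 0.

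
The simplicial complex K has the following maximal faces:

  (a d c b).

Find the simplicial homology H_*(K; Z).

We work with the vertex ordering a < b < c < d. The simplices of K, each written with vertices in increasing order, are:

  0-simplices (4): a, b, c, d
  1-simplices (6): ab, ac, ad, bc, bd, cd
  2-simplices (4): abc, abd, acd, bcd
  3-simplices (1): abcd

so the chain groups are C_0 ≅ Z^4, C_1 ≅ Z^6, C_2 ≅ Z^4, C_3 ≅ Z^1.

Boundary ∂_1: C_1 → C_0 sends each edge [p,q] (with p < q) to q − p.
As a 4×6 matrix over Z this has rank 3, with invariant factors (1,1,1).

The boundary map ∂_2: C_2 → C_1 maps a triangle to the signed sum of its edges. For instance
  ∂acd = cd − ad + ac,
  ∂bcd = cd − bd + bc.
As a 6×4 matrix over Z this has rank 3, with invariant factors (1,1,1).

∂_3: C_3 → C_2 sends each 3-simplex σ to the alternating sum Σ_i (−1)^i (σ with its i-th vertex removed). For instance
  ∂abcd = bcd − acd + abd − abc.
This gives a 4×1 integer matrix of rank 1; reducing to Smith normal form yields diagonal entries (1).

Now H_k = ker ∂_k / im ∂_{k+1}, so:

  H_0: rank C_0 − rank ∂_1 = 4 − 3 = 1, and the invariant factors of ∂_1 are all 1, so H_0 ≅ Z.
  H_1: rank ker ∂_1 − rank ∂_2 = (6 − 3) − 3 = 0, and the invariant factors of ∂_2 are all 1, so H_1 ≅ 0.
  H_2: rank ker ∂_2 − rank ∂_3 = (4 − 3) − 1 = 0, and the invariant factors of ∂_3 are all 1, so H_2 ≅ 0.
  H_3: rank ker ∂_3 − rank ∂_4 = (1 − 1) − 0 = 0, and there is no ∂_4, so H_3 ≅ 0.

H_0 ≅ Z,  H_1 = 0,  H_2 = 0,  H_3 = 0.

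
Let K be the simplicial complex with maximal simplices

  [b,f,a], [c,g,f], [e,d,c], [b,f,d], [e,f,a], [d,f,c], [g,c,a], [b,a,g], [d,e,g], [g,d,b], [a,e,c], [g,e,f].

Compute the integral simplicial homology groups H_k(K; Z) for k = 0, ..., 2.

H_0 ≅ Z,  H_1 ≅ Z/2,  H_2 = 0.

K has 7 vertices, 18 edges, 12 triangles.
rank ∂_0 = 0, rank ∂_1 = 6 ⇒ b_0 = 7 − 0 − 6 = 1; all invariant factors of ∂_1 are 1 so no torsion. So H_0 = Z.
rank ∂_1 = 6, rank ∂_2 = 12 ⇒ b_1 = 18 − 6 − 12 = 0; ∂_2 has invariant factor(s) [2] giving torsion. So H_1 = Z/2.
rank ∂_2 = 12, rank ∂_3 = 0 ⇒ b_2 = 12 − 12 − 0 = 0. So H_2 = 0.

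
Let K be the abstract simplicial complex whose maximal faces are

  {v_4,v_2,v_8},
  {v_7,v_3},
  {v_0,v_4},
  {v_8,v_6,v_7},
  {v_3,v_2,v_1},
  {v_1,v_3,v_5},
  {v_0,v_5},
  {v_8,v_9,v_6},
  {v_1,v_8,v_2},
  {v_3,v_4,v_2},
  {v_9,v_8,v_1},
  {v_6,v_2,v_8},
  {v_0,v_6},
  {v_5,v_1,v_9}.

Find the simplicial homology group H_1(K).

H_1 = Z^3.

Order the vertices as v_0 < v_1 < v_2 < v_3 < v_4 < v_5 < v_6 < v_7 < v_8 < v_9. Listing each simplex with vertices in this order, K has dimension 2 with simplices:

  0-simplices (10): [v_0], [v_1], [v_2], [v_3], [v_4], [v_5], [v_6], [v_7], [v_8], [v_9]
  1-simplices (22): (22 of them)
  2-simplices (10): [v_1,v_2,v_3], [v_1,v_2,v_8], [v_1,v_3,v_5], [v_1,v_5,v_9], [v_1,v_8,v_9], [v_2,v_3,v_4], [v_2,v_4,v_8], [v_2,v_6,v_8], [v_6,v_7,v_8], [v_6,v_8,v_9]

so the chain groups are C_0 ≅ Z^10, C_1 ≅ Z^22, C_2 ≅ Z^10.

∂_1: C_1 → C_0 maps an edge to its endpoints' difference, ∂[p,q] = q − p. For instance
  ∂[v_7,v_8] = [v_8] − [v_7].
The resulting 10×22 matrix has rank 9, and its Smith normal form has invariant factors (1,1,1,1,1,1,1,1,1).

∂_2: C_2 → C_1 maps a triangle to the signed sum of its edges. For instance
  ∂[v_1,v_8,v_9] = [v_8,v_9] − [v_1,v_9] + [v_1,v_8],
  ∂[v_2,v_4,v_8] = [v_4,v_8] − [v_2,v_8] + [v_2,v_4].
This gives a 22×10 integer matrix of rank 10; reducing to Smith normal form yields diagonal entries (1,1,1,1,1,1,1,1,1,1).

Reading off H_k = ker ∂_k / im ∂_{k+1}:

  H_1: rank ker ∂_1 − rank ∂_2 = (22 − 9) − 10 = 3, and the invariant factors of ∂_2 are all 1, so H_1 = Z^3.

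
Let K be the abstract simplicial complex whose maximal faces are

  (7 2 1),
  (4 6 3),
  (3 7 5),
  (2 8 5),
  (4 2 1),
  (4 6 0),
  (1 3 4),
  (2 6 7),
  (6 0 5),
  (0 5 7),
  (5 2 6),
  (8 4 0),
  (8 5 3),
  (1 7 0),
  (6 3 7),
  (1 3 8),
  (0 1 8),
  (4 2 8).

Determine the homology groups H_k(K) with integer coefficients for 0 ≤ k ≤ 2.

H_0 ≅ Z,  H_1 ≅ Z ⊕ Z/2Z,  H_2 = 0.

Fix the vertex order 0 < 1 < 2 < 3 < 4 < 5 < 6 < 7 < 8 and write every simplex with vertices in increasing order. Then dim K = 2 and the simplices of K are:

  0-simplices (9): [0], [1], [2], [3], [4], [5], [6], [7], [8]
  1-simplices (27): (27 of them)
  2-simplices (18): [0,1,7], [0,1,8], [0,4,6], [0,4,8], [0,5,6], [0,5,7], [1,2,4], [1,2,7], [1,3,4], [1,3,8], [2,4,8], [2,5,6], [2,5,8], [2,6,7], [3,4,6], [3,5,7], [3,5,8], [3,6,7]

so the chain groups are C_0 ≅ Z^9, C_1 ≅ Z^27, C_2 ≅ Z^18.

Boundary ∂_1: C_1 → C_0 maps an edge to its endpoints' difference, ∂[p,q] = q − p. For instance
  ∂[3,7] = [7] − [3].
As a 9×27 matrix over Z this has rank 8, with invariant factors (1,1,1,1,1,1,1,1).

The boundary map ∂_2: C_2 → C_1 maps a triangle to the signed sum of its edges. For instance
  ∂[0,4,8] = [4,8] − [0,8] + [0,4],
  ∂[2,6,7] = [6,7] − [2,7] + [2,6].
The resulting 27×18 matrix has rank 18, and its Smith normal form has invariant factors (1,1,1,1,1,1,1,1,1,1,1,1,1,1,1,1,1,2).

Now H_k = ker ∂_k / im ∂_{k+1}, so:

  H_0: rank C_0 − rank ∂_1 = 9 − 8 = 1, and the invariant factors of ∂_1 are all 1, so H_0 = Z.
  H_1: rank ker ∂_1 − rank ∂_2 = (27 − 8) − 18 = 1, and ∂_2 has invariant factor 2 > 1, so H_1 = Z ⊕ Z/2Z.
  H_2: rank ker ∂_2 − rank ∂_3 = (18 − 18) − 0 = 0, and there is no ∂_3, so H_2 = 0.

As a check, the Euler characteristic is 9 − 27 + 18 = 0, which agrees with 1 − 1 + 0 = 0.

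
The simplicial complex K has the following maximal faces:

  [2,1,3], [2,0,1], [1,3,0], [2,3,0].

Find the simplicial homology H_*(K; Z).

H_0 = Z,  H_1 = 0,  H_2 = Z.

K has 4 vertices, 6 edges, 4 triangles.
rank ∂_0 = 0, rank ∂_1 = 3 ⇒ b_0 = 4 − 0 − 3 = 1; all invariant factors of ∂_1 are 1 so no torsion. So H_0 ≅ Z.
rank ∂_1 = 3, rank ∂_2 = 3 ⇒ b_1 = 6 − 3 − 3 = 0; all invariant factors of ∂_2 are 1 so no torsion. So H_1 ≅ 0.
rank ∂_2 = 3, rank ∂_3 = 0 ⇒ b_2 = 4 − 3 − 0 = 1. So H_2 ≅ Z.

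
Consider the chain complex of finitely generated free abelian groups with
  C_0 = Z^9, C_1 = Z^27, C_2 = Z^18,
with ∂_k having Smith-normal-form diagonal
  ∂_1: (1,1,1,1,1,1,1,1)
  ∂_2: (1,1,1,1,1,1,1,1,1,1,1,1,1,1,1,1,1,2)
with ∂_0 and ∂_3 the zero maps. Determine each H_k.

H_0 ≅ Z,  H_1 ≅ Z ⊕ Z_2,  H_2 = 0.

H_0: b_0 = 9 − 0 − 8 = 1; torsion from ∂_1 factors > 1: none. So H_0 ≅ Z.
H_1: b_1 = 27 − 8 − 18 = 1; torsion from ∂_2 factors > 1: [2]. So H_1 ≅ Z ⊕ Z_2.
H_2: b_2 = 18 − 18 − 0 = 0; torsion from ∂_3 factors > 1: none. So H_2 ≅ 0.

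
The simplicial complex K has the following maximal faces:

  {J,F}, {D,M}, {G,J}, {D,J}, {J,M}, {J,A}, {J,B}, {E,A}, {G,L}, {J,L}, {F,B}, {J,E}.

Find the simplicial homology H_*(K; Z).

H_0 ≅ Z,  H_1 ≅ Z^4.

We work with the vertex ordering A < B < D < E < F < G < J < L < M. The simplices of K, each written with vertices in increasing order, are:

  0-simplices (9): A, B, D, E, F, G, J, L, M
  1-simplices (12): AE, AJ, BF, BJ, DJ, DM, EJ, FJ, GJ, GL, JL, JM

giving chain groups C_0 ≅ Z^9, C_1 ≅ Z^12.

Boundary ∂_1: C_1 → C_0 maps an edge to its endpoints' difference, ∂[p,q] = q − p.
The 9×12 boundary matrix has rank 8 and Smith normal form diag(1,1,1,1,1,1,1,1).

Now H_k = ker ∂_k / im ∂_{k+1}, so:

  H_0: rank C_0 − rank ∂_1 = 9 − 8 = 1, and the invariant factors of ∂_1 are all 1, so H_0 = Z.
  H_1: rank ker ∂_1 − rank ∂_2 = (12 − 8) − 0 = 4, and there is no ∂_2, so H_1 = Z^4.

(K is a triangulation of a wedge of 4 circles.)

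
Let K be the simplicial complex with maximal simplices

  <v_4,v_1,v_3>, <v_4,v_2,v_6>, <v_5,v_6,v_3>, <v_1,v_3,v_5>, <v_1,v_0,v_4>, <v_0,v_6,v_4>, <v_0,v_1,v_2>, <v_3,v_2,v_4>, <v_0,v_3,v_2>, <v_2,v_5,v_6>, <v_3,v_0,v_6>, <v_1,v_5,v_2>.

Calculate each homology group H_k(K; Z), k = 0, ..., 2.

H_0 ≅ Z,  H_1 ≅ Z/2,  H_2 = 0.

K has 7 vertices, 18 edges, 12 triangles.
rank ∂_0 = 0, rank ∂_1 = 6 ⇒ b_0 = 7 − 0 − 6 = 1; all invariant factors of ∂_1 are 1 so no torsion. So H_0 = Z.
rank ∂_1 = 6, rank ∂_2 = 12 ⇒ b_1 = 18 − 6 − 12 = 0; ∂_2 has invariant factor(s) [2] giving torsion. So H_1 = Z/2.
rank ∂_2 = 12, rank ∂_3 = 0 ⇒ b_2 = 12 − 12 − 0 = 0. So H_2 = 0.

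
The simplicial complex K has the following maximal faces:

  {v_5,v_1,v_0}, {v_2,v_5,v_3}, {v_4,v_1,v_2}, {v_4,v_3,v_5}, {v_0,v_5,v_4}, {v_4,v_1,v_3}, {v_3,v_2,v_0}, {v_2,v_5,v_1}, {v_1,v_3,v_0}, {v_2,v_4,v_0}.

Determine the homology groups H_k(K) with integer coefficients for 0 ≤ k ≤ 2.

H_0 ≅ Z,  H_1 ≅ Z/2,  H_2 = 0.

We work with the vertex ordering v_0 < v_1 < v_2 < v_3 < v_4 < v_5. The simplices of K, each written with vertices in increasing order, are:

  0-simplices (6): [v_0], [v_1], [v_2], [v_3], [v_4], [v_5]
  1-simplices (15): (15 of them)
  2-simplices (10): [v_0,v_1,v_3], [v_0,v_1,v_5], [v_0,v_2,v_3], [v_0,v_2,v_4], [v_0,v_4,v_5], [v_1,v_2,v_4], [v_1,v_2,v_5], [v_1,v_3,v_4], [v_2,v_3,v_5], [v_3,v_4,v_5]

Hence C_0 ≅ Z^6, C_1 ≅ Z^15, C_2 ≅ Z^10.

∂_1: C_1 → C_0 sends each edge [p,q] (with p < q) to q − p. For instance
  ∂[v_0,v_2] = [v_2] − [v_0].
As a 6×15 matrix over Z this has rank 5, with invariant factors (1,1,1,1,1).

The boundary map ∂_2: C_2 → C_1 sends each 2-simplex [p,q,r] to [q,r] − [p,r] + [p,q]. For instance
  ∂[v_0,v_1,v_5] = [v_1,v_5] − [v_0,v_5] + [v_0,v_1],
  ∂[v_3,v_4,v_5] = [v_4,v_5] − [v_3,v_5] + [v_3,v_4].
This gives a 15×10 integer matrix of rank 10; reducing to Smith normal form yields diagonal entries (1,1,1,1,1,1,1,1,1,2).

Now H_k = ker ∂_k / im ∂_{k+1}, so:

  H_0: rank C_0 − rank ∂_1 = 6 − 5 = 1, and the invariant factors of ∂_1 are all 1, so H_0 ≅ Z.
  H_1: rank ker ∂_1 − rank ∂_2 = (15 − 5) − 10 = 0, and ∂_2 has invariant factor 2 > 1, so H_1 ≅ Z/2.
  H_2: rank ker ∂_2 − rank ∂_3 = (10 − 10) − 0 = 0, and there is no ∂_3, so H_2 ≅ 0.

(K is a triangulation of the real projective plane RP^2.)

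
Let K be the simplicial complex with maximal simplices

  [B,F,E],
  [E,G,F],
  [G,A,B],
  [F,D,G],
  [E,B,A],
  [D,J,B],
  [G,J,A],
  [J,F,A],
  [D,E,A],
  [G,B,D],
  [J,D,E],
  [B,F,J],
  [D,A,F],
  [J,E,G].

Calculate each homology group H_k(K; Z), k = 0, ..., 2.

Fix the vertex order A < B < D < E < F < G < J and write every simplex with vertices in increasing order. Then dim K = 2 and the simplices of K are:

  0-simplices (7): A, B, D, E, F, G, J
  1-simplices (21): AB, AD, AE, AF, AG, AJ, BD, BE, BF, BG, BJ, DE, DF, DG, DJ, EF, EG, EJ, FG, FJ, GJ
  2-simplices (14): ABE, ABG, ADE, ADF, AFJ, AGJ, BDG, BDJ, BEF, BFJ, DEJ, DFG, EFG, EGJ

giving chain groups C_0 ≅ Z^7, C_1 ≅ Z^21, C_2 ≅ Z^14.

Boundary ∂_1: C_1 → C_0 is given by ∂[p,q] = [q] − [p]. For instance
  ∂AF = F − A.
The 7×21 boundary matrix has rank 6 and Smith normal form diag(1,1,1,1,1,1).

Boundary ∂_2: C_2 → C_1 acts by ∂[p,q,r] = [q,r] − [p,r] + [p,q]. For instance
  ∂BDJ = DJ − BJ + BD,
  ∂DFG = FG − DG + DF.
The 21×14 boundary matrix has rank 13 and Smith normal form diag(1,1,1,1,1,1,1,1,1,1,1,1,1).

Now H_k = ker ∂_k / im ∂_{k+1}, so:

  H_0: rank C_0 − rank ∂_1 = 7 − 6 = 1, and the invariant factors of ∂_1 are all 1, so H_0 = Z.
  H_1: rank ker ∂_1 − rank ∂_2 = (21 − 6) − 13 = 2, and the invariant factors of ∂_2 are all 1, so H_1 = Z^2.
  H_2: rank ker ∂_2 − rank ∂_3 = (14 − 13) − 0 = 1, and there is no ∂_3, so H_2 = Z.

As a check, the Euler characteristic is 7 − 21 + 14 = 0, which agrees with 1 − 2 + 1 = 0.

H_0 = Z,  H_1 = Z^2,  H_2 = Z.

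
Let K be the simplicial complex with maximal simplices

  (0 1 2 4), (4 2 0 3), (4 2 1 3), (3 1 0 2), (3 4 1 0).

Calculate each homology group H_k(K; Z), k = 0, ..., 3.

H_0 ≅ Z,  H_1 = 0,  H_2 = 0,  H_3 ≅ Z.

We work with the vertex ordering 0 < 1 < 2 < 3 < 4. The simplices of K, each written with vertices in increasing order, are:

  0-simplices (5): [0], [1], [2], [3], [4]
  1-simplices (10): [0,1], [0,2], [0,3], [0,4], [1,2], [1,3], [1,4], [2,3], [2,4], [3,4]
  2-simplices (10): [0,1,2], [0,1,3], [0,1,4], [0,2,3], [0,2,4], [0,3,4], [1,2,3], [1,2,4], [1,3,4], [2,3,4]
  3-simplices (5): [0,1,2,3], [0,1,2,4], [0,1,3,4], [0,2,3,4], [1,2,3,4]

so the chain groups are C_0 ≅ Z^5, C_1 ≅ Z^10, C_2 ≅ Z^10, C_3 ≅ Z^5.

The boundary map ∂_1: C_1 → C_0 sends each edge [p,q] (with p < q) to q − p. For instance
  ∂[0,4] = [4] − [0].
This gives a 5×10 integer matrix of rank 4; reducing to Smith normal form yields diagonal entries (1,1,1,1).

∂_2: C_2 → C_1 acts by ∂[p,q,r] = [q,r] − [p,r] + [p,q]. For instance
  ∂[0,1,4] = [1,4] − [0,4] + [0,1],
  ∂[0,2,3] = [2,3] − [0,3] + [0,2].
The resulting 10×10 matrix has rank 6, and its Smith normal form has invariant factors (1,1,1,1,1,1).

Boundary ∂_3: C_3 → C_2 sends each 3-simplex σ to the alternating sum Σ_i (−1)^i (σ with its i-th vertex removed). For instance
  ∂[0,1,2,3] = [1,2,3] − [0,2,3] + [0,1,3] − [0,1,2],
  ∂[0,2,3,4] = [2,3,4] − [0,3,4] + [0,2,4] − [0,2,3].
This gives a 10×5 integer matrix of rank 4; reducing to Smith normal form yields diagonal entries (1,1,1,1).

Now H_k = ker ∂_k / im ∂_{k+1}, so:

  H_0: rank C_0 − rank ∂_1 = 5 − 4 = 1, and the invariant factors of ∂_1 are all 1, so H_0 = Z.
  H_1: rank ker ∂_1 − rank ∂_2 = (10 − 4) − 6 = 0, and the invariant factors of ∂_2 are all 1, so H_1 = 0.
  H_2: rank ker ∂_2 − rank ∂_3 = (10 − 6) − 4 = 0, and the invariant factors of ∂_3 are all 1, so H_2 = 0.
  H_3: rank ker ∂_3 − rank ∂_4 = (5 − 4) − 0 = 1, and there is no ∂_4, so H_3 = Z.

As a check, the Euler characteristic is 5 − 10 + 10 − 5 = 0, which agrees with 1 − 0 + 0 − 1 = 0.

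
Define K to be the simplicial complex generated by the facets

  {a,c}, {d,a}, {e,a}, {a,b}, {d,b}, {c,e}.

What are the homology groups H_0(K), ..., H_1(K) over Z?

H_0 ≅ Z,  H_1 ≅ Z^2.

Take the total order a < b < c < d < e on the vertex set. Then K (dimension 1) consists of the simplices:

  0-simplices (5): a, b, c, d, e
  1-simplices (6): ab, ac, ad, ae, bd, ce

so the chain groups are C_0 ≅ Z^5, C_1 ≅ Z^6.

The boundary map ∂_1: C_1 → C_0 is given by ∂[p,q] = [q] − [p]. For instance
  ∂ab = b − a.
The 5×6 boundary matrix has rank 4 and Smith normal form diag(1,1,1,1).

Reading off H_k = ker ∂_k / im ∂_{k+1}:

  H_0: rank C_0 − rank ∂_1 = 5 − 4 = 1, and the invariant factors of ∂_1 are all 1, so H_0 ≅ Z.
  H_1: rank ker ∂_1 − rank ∂_2 = (6 − 4) − 0 = 2, and there is no ∂_2, so H_1 ≅ Z^2.

As a check, the Euler characteristic is 5 − 6 = -1, which agrees with 1 − 2 = -1.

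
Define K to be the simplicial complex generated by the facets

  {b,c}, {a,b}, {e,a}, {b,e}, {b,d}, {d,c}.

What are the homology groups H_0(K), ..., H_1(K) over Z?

H_0 = Z,  H_1 = Z^2.

Order the vertices as a < b < c < d < e. Listing each simplex with vertices in this order, K has dimension 1 with simplices:

  0-simplices (5): a, b, c, d, e
  1-simplices (6): ab, ae, bc, bd, be, cd

so the chain groups are C_0 ≅ Z^5, C_1 ≅ Z^6.

Boundary ∂_1: C_1 → C_0 maps an edge to its endpoints' difference, ∂[p,q] = q − p. For instance
  ∂ae = e − a.
The 5×6 boundary matrix has rank 4 and Smith normal form diag(1,1,1,1).

From H_k ≅ ker(∂_k) / im(∂_{k+1}) we obtain:

  H_0: rank C_0 − rank ∂_1 = 5 − 4 = 1, and the invariant factors of ∂_1 are all 1, so H_0 ≅ Z.
  H_1: rank ker ∂_1 − rank ∂_2 = (6 − 4) − 0 = 2, and there is no ∂_2, so H_1 ≅ Z^2.

As a check, the Euler characteristic is 5 − 6 = -1, which agrees with 1 − 2 = -1.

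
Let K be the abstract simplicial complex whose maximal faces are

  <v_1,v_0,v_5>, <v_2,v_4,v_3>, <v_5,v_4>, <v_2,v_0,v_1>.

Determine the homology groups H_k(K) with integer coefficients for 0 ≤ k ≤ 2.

Fix the vertex order v_0 < v_1 < v_2 < v_3 < v_4 < v_5 and write every simplex with vertices in increasing order. Then dim K = 2 and the simplices of K are:

  0-simplices (6): [v_0], [v_1], [v_2], [v_3], [v_4], [v_5]
  1-simplices (9): [v_0,v_1], [v_0,v_2], [v_0,v_5], [v_1,v_2], [v_1,v_5], [v_2,v_3], [v_2,v_4], [v_3,v_4], [v_4,v_5]
  2-simplices (3): [v_0,v_1,v_2], [v_0,v_1,v_5], [v_2,v_3,v_4]

so the chain groups are C_0 ≅ Z^6, C_1 ≅ Z^9, C_2 ≅ Z^3.

Boundary ∂_1: C_1 → C_0 is given by ∂[p,q] = [q] − [p].
This gives a 6×9 integer matrix of rank 5; reducing to Smith normal form yields diagonal entries (1,1,1,1,1).

The boundary map ∂_2: C_2 → C_1 acts by ∂[p,q,r] = [q,r] − [p,r] + [p,q]. For instance
  ∂[v_2,v_3,v_4] = [v_3,v_4] − [v_2,v_4] + [v_2,v_3],
  ∂[v_0,v_1,v_2] = [v_1,v_2] − [v_0,v_2] + [v_0,v_1].
The 9×3 boundary matrix has rank 3 and Smith normal form diag(1,1,1).

From H_k ≅ ker(∂_k) / im(∂_{k+1}) we obtain:

  H_0: rank C_0 − rank ∂_1 = 6 − 5 = 1, and the invariant factors of ∂_1 are all 1, so H_0 = Z.
  H_1: rank ker ∂_1 − rank ∂_2 = (9 − 5) − 3 = 1, and the invariant factors of ∂_2 are all 1, so H_1 = Z.
  H_2: rank ker ∂_2 − rank ∂_3 = (3 − 3) − 0 = 0, and there is no ∂_3, so H_2 = 0.

As a check, the Euler characteristic is 6 − 9 + 3 = 0, which agrees with 1 − 1 + 0 = 0.

H_0 = Z,  H_1 = Z,  H_2 = 0.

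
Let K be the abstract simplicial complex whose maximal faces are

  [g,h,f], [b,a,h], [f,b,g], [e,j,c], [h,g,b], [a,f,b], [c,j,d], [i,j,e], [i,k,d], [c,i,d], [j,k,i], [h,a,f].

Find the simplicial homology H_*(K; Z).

K has 11 vertices, 21 edges, 12 triangles.
rank ∂_0 = 0, rank ∂_1 = 9 ⇒ b_0 = 11 − 0 − 9 = 2; all invariant factors of ∂_1 are 1 so no torsion. So H_0 ≅ Z^2.
rank ∂_1 = 9, rank ∂_2 = 11 ⇒ b_1 = 21 − 9 − 11 = 1; all invariant factors of ∂_2 are 1 so no torsion. So H_1 ≅ Z.
rank ∂_2 = 11, rank ∂_3 = 0 ⇒ b_2 = 12 − 11 − 0 = 1. So H_2 ≅ Z.

H_0 ≅ Z^2,  H_1 ≅ Z,  H_2 ≅ Z.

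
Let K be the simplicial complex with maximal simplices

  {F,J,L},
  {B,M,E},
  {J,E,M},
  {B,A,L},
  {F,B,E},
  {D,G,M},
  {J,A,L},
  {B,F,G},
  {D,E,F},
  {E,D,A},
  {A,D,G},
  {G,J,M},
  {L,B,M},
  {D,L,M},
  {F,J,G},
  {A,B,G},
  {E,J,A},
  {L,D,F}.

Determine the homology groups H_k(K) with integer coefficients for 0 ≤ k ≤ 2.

H_0 ≅ Z,  H_1 ≅ Z^2,  H_2 ≅ Z.

Take the total order A < B < D < E < F < G < J < L < M on the vertex set. Then K (dimension 2) consists of the simplices:

  0-simplices (9): A, B, D, E, F, G, J, L, M
  1-simplices (27): AB, AD, AE, AG, AJ, AL, BE, BF, BG, BL, BM, DE, DF, DG, DL, DM, EF, EJ, EM, FG, FJ, FL, GJ, GM, JL, JM, LM
  2-simplices (18): ABG, ABL, ADE, ADG, AEJ, AJL, BEF, BEM, BFG, BLM, DEF, DFL, DGM, DLM, EJM, FGJ, FJL, GJM

giving chain groups C_0 ≅ Z^9, C_1 ≅ Z^27, C_2 ≅ Z^18.

Boundary ∂_1: C_1 → C_0 is given by ∂[p,q] = [q] − [p]. For instance
  ∂JM = M − J.
As a 9×27 matrix over Z this has rank 8, with invariant factors (1,1,1,1,1,1,1,1).

∂_2: C_2 → C_1 acts by ∂[p,q,r] = [q,r] − [p,r] + [p,q]. For instance
  ∂BLM = LM − BM + BL,
  ∂DEF = EF − DF + DE.
As a 27×18 matrix over Z this has rank 17, with invariant factors (1,1,1,1,1,1,1,1,1,1,1,1,1,1,1,1,1).

Now H_k = ker ∂_k / im ∂_{k+1}, so:

  H_0: rank C_0 − rank ∂_1 = 9 − 8 = 1, and the invariant factors of ∂_1 are all 1, so H_0 ≅ Z.
  H_1: rank ker ∂_1 − rank ∂_2 = (27 − 8) − 17 = 2, and the invariant factors of ∂_2 are all 1, so H_1 ≅ Z^2.
  H_2: rank ker ∂_2 − rank ∂_3 = (18 − 17) − 0 = 1, and there is no ∂_3, so H_2 ≅ Z.

As a check, the Euler characteristic is 9 − 27 + 18 = 0, which agrees with 1 − 2 + 1 = 0.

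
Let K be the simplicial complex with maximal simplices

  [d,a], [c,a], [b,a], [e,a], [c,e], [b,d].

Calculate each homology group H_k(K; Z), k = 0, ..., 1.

Order the vertices as a < b < c < d < e. Listing each simplex with vertices in this order, K has dimension 1 with simplices:

  0-simplices (5): a, b, c, d, e
  1-simplices (6): ab, ac, ad, ae, bd, ce

Hence C_0 ≅ Z^5, C_1 ≅ Z^6.

The boundary map ∂_1: C_1 → C_0 sends each edge [p,q] (with p < q) to q − p. For instance
  ∂bd = d − b.
The resulting 5×6 matrix has rank 4, and its Smith normal form has invariant factors (1,1,1,1).

Now H_k = ker ∂_k / im ∂_{k+1}, so:

  H_0: rank C_0 − rank ∂_1 = 5 − 4 = 1, and the invariant factors of ∂_1 are all 1, so H_0 ≅ Z.
  H_1: rank ker ∂_1 − rank ∂_2 = (6 − 4) − 0 = 2, and there is no ∂_2, so H_1 ≅ Z^2.

(K is a triangulation of a wedge of 2 circles.)

H_0 = Z,  H_1 = Z^2.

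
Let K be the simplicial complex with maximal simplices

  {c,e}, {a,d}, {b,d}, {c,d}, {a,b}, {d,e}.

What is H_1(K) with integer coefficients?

H_1 ≅ Z^2.

Take the total order a < b < c < d < e on the vertex set. Then K (dimension 1) consists of the simplices:

  0-simplices (5): a, b, c, d, e
  1-simplices (6): ab, ad, bd, cd, ce, de

giving chain groups C_0 ≅ Z^5, C_1 ≅ Z^6.

∂_1: C_1 → C_0 is given by ∂[p,q] = [q] − [p]. For instance
  ∂ad = d − a.
As a 5×6 matrix over Z this has rank 4, with invariant factors (1,1,1,1).

Now H_k = ker ∂_k / im ∂_{k+1}, so:

  H_1: rank ker ∂_1 − rank ∂_2 = (6 − 4) − 0 = 2, and there is no ∂_2, so H_1 ≅ Z^2.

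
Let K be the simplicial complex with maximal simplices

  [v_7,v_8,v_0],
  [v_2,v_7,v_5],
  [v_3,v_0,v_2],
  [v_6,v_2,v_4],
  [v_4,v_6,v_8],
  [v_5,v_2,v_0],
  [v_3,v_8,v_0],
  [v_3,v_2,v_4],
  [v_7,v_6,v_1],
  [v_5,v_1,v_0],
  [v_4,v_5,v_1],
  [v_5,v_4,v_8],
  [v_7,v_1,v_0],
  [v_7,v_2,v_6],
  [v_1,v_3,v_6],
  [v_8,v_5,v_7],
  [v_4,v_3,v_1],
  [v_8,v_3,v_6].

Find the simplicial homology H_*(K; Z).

Order the vertices as v_0 < v_1 < v_2 < v_3 < v_4 < v_5 < v_6 < v_7 < v_8. Listing each simplex with vertices in this order, K has dimension 2 with simplices:

  0-simplices (9): [v_0], [v_1], [v_2], [v_3], [v_4], [v_5], [v_6], [v_7], [v_8]
  1-simplices (27): (27 of them)
  2-simplices (18): (18 of them)

so the chain groups are C_0 ≅ Z^9, C_1 ≅ Z^27, C_2 ≅ Z^18.

Boundary ∂_1: C_1 → C_0 maps an edge to its endpoints' difference, ∂[p,q] = q − p.
The resulting 9×27 matrix has rank 8, and its Smith normal form has invariant factors (1,1,1,1,1,1,1,1).

The boundary map ∂_2: C_2 → C_1 maps a triangle to the signed sum of its edges. For instance
  ∂[v_2,v_6,v_7] = [v_6,v_7] − [v_2,v_7] + [v_2,v_6],
  ∂[v_2,v_4,v_6] = [v_4,v_6] − [v_2,v_6] + [v_2,v_4].
As a 27×18 matrix over Z this has rank 18, with invariant factors (1,1,1,1,1,1,1,1,1,1,1,1,1,1,1,1,1,2).

Reading off H_k = ker ∂_k / im ∂_{k+1}:

  H_0: rank C_0 − rank ∂_1 = 9 − 8 = 1, and the invariant factors of ∂_1 are all 1, so H_0 = Z.
  H_1: rank ker ∂_1 − rank ∂_2 = (27 − 8) − 18 = 1, and ∂_2 has invariant factor 2 > 1, so H_1 = Z ⊕ Z/2Z.
  H_2: rank ker ∂_2 − rank ∂_3 = (18 − 18) − 0 = 0, and there is no ∂_3, so H_2 = 0.

H_0 = Z,  H_1 = Z ⊕ Z/2Z,  H_2 = 0.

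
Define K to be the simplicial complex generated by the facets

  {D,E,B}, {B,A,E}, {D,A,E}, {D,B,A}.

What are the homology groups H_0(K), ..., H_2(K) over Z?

H_0 ≅ Z,  H_1 = 0,  H_2 ≅ Z.

Order the vertices as A < B < D < E. Listing each simplex with vertices in this order, K has dimension 2 with simplices:

  0-simplices (4): A, B, D, E
  1-simplices (6): AB, AD, AE, BD, BE, DE
  2-simplices (4): ABD, ABE, ADE, BDE

so the chain groups are C_0 ≅ Z^4, C_1 ≅ Z^6, C_2 ≅ Z^4.

∂_1: C_1 → C_0 is given by ∂[p,q] = [q] − [p]. For instance
  ∂AB = B − A.
This gives a 4×6 integer matrix of rank 3; reducing to Smith normal form yields diagonal entries (1,1,1).

The boundary map ∂_2: C_2 → C_1 maps a triangle to the signed sum of its edges. For instance
  ∂ABD = BD − AD + AB,
  ∂ABE = BE − AE + AB.
As a 6×4 matrix over Z this has rank 3, with invariant factors (1,1,1).

From H_k ≅ ker(∂_k) / im(∂_{k+1}) we obtain:

  H_0: rank C_0 − rank ∂_1 = 4 − 3 = 1, and the invariant factors of ∂_1 are all 1, so H_0 = Z.
  H_1: rank ker ∂_1 − rank ∂_2 = (6 − 3) − 3 = 0, and the invariant factors of ∂_2 are all 1, so H_1 = 0.
  H_2: rank ker ∂_2 − rank ∂_3 = (4 − 3) − 0 = 1, and there is no ∂_3, so H_2 = Z.

As a check, the Euler characteristic is 4 − 6 + 4 = 2, which agrees with 1 − 0 + 1 = 2.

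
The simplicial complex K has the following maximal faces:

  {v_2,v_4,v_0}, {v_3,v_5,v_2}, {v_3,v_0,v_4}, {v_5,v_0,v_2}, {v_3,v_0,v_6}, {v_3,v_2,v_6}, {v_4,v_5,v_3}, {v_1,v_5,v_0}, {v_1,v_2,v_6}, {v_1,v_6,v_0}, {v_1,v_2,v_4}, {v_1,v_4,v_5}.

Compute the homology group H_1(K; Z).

Fix the vertex order v_0 < v_1 < v_2 < v_3 < v_4 < v_5 < v_6 and write every simplex with vertices in increasing order. Then dim K = 2 and the simplices of K are:

  0-simplices (7): [v_0], [v_1], [v_2], [v_3], [v_4], [v_5], [v_6]
  1-simplices (18): (18 of them)
  2-simplices (12): (12 of them)

Hence C_0 ≅ Z^7, C_1 ≅ Z^18, C_2 ≅ Z^12.

The boundary map ∂_1: C_1 → C_0 maps an edge to its endpoints' difference, ∂[p,q] = q − p. For instance
  ∂[v_3,v_6] = [v_6] − [v_3].
The resulting 7×18 matrix has rank 6, and its Smith normal form has invariant factors (1,1,1,1,1,1).

∂_2: C_2 → C_1 maps a triangle to the signed sum of its edges. For instance
  ∂[v_0,v_1,v_6] = [v_1,v_6] − [v_0,v_6] + [v_0,v_1],
  ∂[v_3,v_4,v_5] = [v_4,v_5] − [v_3,v_5] + [v_3,v_4].
This gives a 18×12 integer matrix of rank 12; reducing to Smith normal form yields diagonal entries (1,1,1,1,1,1,1,1,1,1,1,2).

From H_k ≅ ker(∂_k) / im(∂_{k+1}) we obtain:

  H_1: rank ker ∂_1 − rank ∂_2 = (18 − 6) − 12 = 0, and ∂_2 has invariant factor 2 > 1, so H_1 = Z/2.

H_1 ≅ Z/2.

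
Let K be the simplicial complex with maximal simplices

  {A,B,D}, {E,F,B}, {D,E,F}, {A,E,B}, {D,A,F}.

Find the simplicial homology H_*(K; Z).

Fix the vertex order A < B < D < E < F and write every simplex with vertices in increasing order. Then dim K = 2 and the simplices of K are:

  0-simplices (5): A, B, D, E, F
  1-simplices (10): AB, AD, AE, AF, BD, BE, BF, DE, DF, EF
  2-simplices (5): ABD, ABE, ADF, BEF, DEF

giving chain groups C_0 ≅ Z^5, C_1 ≅ Z^10, C_2 ≅ Z^5.

The boundary map ∂_1: C_1 → C_0 sends each edge [p,q] (with p < q) to q − p.
The resulting 5×10 matrix has rank 4, and its Smith normal form has invariant factors (1,1,1,1).

The boundary map ∂_2: C_2 → C_1 maps a triangle to the signed sum of its edges. For instance
  ∂ABD = BD − AD + AB,
  ∂ABE = BE − AE + AB.
This gives a 10×5 integer matrix of rank 5; reducing to Smith normal form yields diagonal entries (1,1,1,1,1).

Now H_k = ker ∂_k / im ∂_{k+1}, so:

  H_0: rank C_0 − rank ∂_1 = 5 − 4 = 1, and the invariant factors of ∂_1 are all 1, so H_0 ≅ Z.
  H_1: rank ker ∂_1 − rank ∂_2 = (10 − 4) − 5 = 1, and the invariant factors of ∂_2 are all 1, so H_1 ≅ Z.
  H_2: rank ker ∂_2 − rank ∂_3 = (5 − 5) − 0 = 0, and there is no ∂_3, so H_2 ≅ 0.

H_0 ≅ Z,  H_1 ≅ Z,  H_2 = 0.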